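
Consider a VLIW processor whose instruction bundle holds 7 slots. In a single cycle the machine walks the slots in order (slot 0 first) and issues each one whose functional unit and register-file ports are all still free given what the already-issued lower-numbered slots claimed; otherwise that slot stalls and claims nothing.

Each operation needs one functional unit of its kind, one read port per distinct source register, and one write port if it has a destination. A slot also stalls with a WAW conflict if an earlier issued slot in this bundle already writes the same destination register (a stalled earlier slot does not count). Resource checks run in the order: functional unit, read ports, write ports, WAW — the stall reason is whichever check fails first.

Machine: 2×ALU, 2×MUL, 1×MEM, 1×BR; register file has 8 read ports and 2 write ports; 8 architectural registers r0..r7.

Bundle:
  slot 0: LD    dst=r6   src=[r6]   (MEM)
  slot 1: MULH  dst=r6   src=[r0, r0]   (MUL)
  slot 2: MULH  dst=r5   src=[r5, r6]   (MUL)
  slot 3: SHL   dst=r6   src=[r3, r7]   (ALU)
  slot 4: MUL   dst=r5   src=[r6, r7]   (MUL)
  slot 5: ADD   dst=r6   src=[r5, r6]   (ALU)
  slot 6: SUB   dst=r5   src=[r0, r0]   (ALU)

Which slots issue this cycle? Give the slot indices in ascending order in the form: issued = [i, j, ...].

issued = [0, 2]

  0. MEM→r6 ⇒ go  {2A/2Mu/0Ld/1B | 7r 1w}
  1. MUL→r6 ⇒ no(WAW)  {2A/2Mu/0Ld/1B | 7r 1w}
  2. MUL→r5 ⇒ go  {2A/1Mu/0Ld/1B | 5r 0w}
  3. ALU→r6 ⇒ no(WR_PORT)  {2A/1Mu/0Ld/1B | 5r 0w}
  4. MUL→r5 ⇒ no(WR_PORT)  {2A/1Mu/0Ld/1B | 5r 0w}
  5. ALU→r6 ⇒ no(WR_PORT)  {2A/1Mu/0Ld/1B | 5r 0w}
  6. ALU→r5 ⇒ no(WR_PORT)  {2A/1Mu/0Ld/1B | 5r 0w}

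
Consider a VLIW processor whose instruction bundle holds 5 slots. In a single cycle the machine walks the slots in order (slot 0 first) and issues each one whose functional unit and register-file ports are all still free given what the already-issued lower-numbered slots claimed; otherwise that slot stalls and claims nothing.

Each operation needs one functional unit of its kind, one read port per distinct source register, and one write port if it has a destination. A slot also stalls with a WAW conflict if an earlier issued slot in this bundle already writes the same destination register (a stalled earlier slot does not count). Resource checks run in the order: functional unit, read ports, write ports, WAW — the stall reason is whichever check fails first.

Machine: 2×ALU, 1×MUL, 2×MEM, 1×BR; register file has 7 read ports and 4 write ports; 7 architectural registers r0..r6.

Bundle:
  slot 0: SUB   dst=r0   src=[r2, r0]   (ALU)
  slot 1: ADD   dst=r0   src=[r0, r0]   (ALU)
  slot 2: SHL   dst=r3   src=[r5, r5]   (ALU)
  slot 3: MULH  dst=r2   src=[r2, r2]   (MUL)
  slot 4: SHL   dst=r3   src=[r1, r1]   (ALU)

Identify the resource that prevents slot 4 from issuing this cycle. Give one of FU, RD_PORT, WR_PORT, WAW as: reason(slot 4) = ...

reason(slot 4) = FU

[0] ALU needs rd=2 wr=1: ok; after: ALU=1 MUL=1 MEM=2 BR=1, R=5, W=3
[1] ALU needs rd=1 wr=1: WAW; after: ALU=1 MUL=1 MEM=2 BR=1, R=5, W=3
[2] ALU needs rd=1 wr=1: ok; after: ALU=0 MUL=1 MEM=2 BR=1, R=4, W=2
[3] MUL needs rd=1 wr=1: ok; after: ALU=0 MUL=0 MEM=2 BR=1, R=3, W=1
[4] ALU needs rd=1 wr=1: FU; after: ALU=0 MUL=0 MEM=2 BR=1, R=3, W=1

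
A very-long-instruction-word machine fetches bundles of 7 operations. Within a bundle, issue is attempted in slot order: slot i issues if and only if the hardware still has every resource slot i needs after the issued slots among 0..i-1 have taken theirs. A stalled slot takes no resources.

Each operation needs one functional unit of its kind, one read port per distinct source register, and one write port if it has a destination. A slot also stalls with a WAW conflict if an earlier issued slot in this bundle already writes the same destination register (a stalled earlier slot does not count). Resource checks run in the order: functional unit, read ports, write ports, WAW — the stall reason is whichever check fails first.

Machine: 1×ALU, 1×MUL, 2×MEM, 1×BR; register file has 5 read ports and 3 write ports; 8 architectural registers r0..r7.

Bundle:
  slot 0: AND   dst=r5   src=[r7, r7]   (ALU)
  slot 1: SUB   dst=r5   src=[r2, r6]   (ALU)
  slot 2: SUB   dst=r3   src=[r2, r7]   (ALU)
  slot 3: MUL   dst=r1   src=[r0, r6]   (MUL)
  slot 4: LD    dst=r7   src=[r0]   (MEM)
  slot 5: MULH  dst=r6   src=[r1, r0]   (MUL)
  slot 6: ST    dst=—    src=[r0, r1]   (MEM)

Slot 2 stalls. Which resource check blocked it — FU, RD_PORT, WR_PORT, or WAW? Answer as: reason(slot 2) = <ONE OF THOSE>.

reason(slot 2) = FU

slot 0 (ALU): ISSUE — free A0,Mu1,Ld2,B1 rp4 wp2
slot 1 (ALU): stall FU — free A0,Mu1,Ld2,B1 rp4 wp2
slot 2 (ALU): stall FU — free A0,Mu1,Ld2,B1 rp4 wp2
slot 3 (MUL): ISSUE — free A0,Mu0,Ld2,B1 rp2 wp1
slot 4 (MEM): ISSUE — free A0,Mu0,Ld1,B1 rp1 wp0
slot 5 (MUL): stall FU — free A0,Mu0,Ld1,B1 rp1 wp0
slot 6 (MEM): stall RD_PORT — free A0,Mu0,Ld1,B1 rp1 wp0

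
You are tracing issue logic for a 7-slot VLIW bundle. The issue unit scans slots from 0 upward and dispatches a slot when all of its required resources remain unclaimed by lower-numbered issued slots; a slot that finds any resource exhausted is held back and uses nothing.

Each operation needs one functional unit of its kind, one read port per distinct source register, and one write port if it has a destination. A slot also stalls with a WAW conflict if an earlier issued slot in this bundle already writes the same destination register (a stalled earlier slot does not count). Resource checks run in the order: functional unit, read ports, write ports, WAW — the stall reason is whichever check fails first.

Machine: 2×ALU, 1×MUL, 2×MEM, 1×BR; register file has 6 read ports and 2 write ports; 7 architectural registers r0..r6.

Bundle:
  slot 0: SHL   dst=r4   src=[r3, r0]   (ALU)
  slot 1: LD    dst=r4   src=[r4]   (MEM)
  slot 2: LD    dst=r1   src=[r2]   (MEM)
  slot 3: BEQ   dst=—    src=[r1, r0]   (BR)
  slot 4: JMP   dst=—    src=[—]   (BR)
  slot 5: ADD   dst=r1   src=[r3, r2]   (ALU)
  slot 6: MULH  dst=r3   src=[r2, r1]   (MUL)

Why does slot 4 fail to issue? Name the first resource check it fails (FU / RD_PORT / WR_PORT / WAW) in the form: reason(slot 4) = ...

reason(slot 4) = FU

[0] ALU needs rd=2 wr=1: ok; after: ALU=1 MUL=1 MEM=2 BR=1, R=4, W=1
[1] MEM needs rd=1 wr=1: WAW; after: ALU=1 MUL=1 MEM=2 BR=1, R=4, W=1
[2] MEM needs rd=1 wr=1: ok; after: ALU=1 MUL=1 MEM=1 BR=1, R=3, W=0
[3] BR needs rd=2 wr=0: ok; after: ALU=1 MUL=1 MEM=1 BR=0, R=1, W=0
[4] BR needs rd=0 wr=0: FU; after: ALU=1 MUL=1 MEM=1 BR=0, R=1, W=0
[5] ALU needs rd=2 wr=1: RD_PORT; after: ALU=1 MUL=1 MEM=1 BR=0, R=1, W=0
[6] MUL needs rd=2 wr=1: RD_PORT; after: ALU=1 MUL=1 MEM=1 BR=0, R=1, W=0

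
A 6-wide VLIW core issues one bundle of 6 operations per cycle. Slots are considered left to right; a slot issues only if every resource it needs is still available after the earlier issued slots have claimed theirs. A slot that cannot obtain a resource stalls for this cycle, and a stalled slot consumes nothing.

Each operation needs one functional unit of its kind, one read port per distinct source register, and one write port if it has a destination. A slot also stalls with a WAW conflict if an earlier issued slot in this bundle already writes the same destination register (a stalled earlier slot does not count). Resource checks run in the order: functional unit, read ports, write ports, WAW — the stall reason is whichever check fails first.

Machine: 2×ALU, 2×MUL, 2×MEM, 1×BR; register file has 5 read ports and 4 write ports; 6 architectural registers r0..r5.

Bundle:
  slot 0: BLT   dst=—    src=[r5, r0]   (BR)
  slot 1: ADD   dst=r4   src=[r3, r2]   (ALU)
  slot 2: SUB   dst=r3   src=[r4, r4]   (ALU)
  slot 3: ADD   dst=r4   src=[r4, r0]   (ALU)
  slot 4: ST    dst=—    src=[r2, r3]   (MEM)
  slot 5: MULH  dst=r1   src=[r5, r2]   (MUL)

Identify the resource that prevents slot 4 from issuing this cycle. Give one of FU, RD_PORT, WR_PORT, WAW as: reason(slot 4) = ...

#0 BR src=r5,r0 dispatched  <A:2 Mu:2 Ld:2 B:0 rd:3 wr:4>
#1 ALU src=r3,r2 dispatched  <A:1 Mu:2 Ld:2 B:0 rd:1 wr:3>
#2 ALU src=r4,r4 dispatched  <A:0 Mu:2 Ld:2 B:0 rd:0 wr:2>
#3 ALU src=r4,r0 held:FU  <A:0 Mu:2 Ld:2 B:0 rd:0 wr:2>
#4 MEM src=r2,r3 held:RD_PORT  <A:0 Mu:2 Ld:2 B:0 rd:0 wr:2>
#5 MUL src=r5,r2 held:RD_PORT  <A:0 Mu:2 Ld:2 B:0 rd:0 wr:2>

reason(slot 4) = RD_PORT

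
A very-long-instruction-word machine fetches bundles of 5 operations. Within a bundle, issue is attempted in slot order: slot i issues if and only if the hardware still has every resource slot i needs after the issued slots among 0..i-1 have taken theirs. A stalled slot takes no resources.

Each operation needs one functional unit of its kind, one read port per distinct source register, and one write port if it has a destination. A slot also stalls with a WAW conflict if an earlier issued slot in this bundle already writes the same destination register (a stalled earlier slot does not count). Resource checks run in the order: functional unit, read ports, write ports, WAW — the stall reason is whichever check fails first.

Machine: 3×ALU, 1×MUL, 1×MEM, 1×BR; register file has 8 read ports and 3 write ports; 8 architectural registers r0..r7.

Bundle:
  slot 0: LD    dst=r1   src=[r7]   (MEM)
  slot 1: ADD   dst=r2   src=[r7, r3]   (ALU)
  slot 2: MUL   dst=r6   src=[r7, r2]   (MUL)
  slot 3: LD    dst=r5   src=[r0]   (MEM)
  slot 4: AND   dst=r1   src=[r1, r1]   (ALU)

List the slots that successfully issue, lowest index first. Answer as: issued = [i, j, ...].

(0) want 1×MEM +1rd +1wr — yes → AL3|MU1|ME0|BR1|rd7|wr2
(1) want 1×ALU +2rd +1wr — yes → AL2|MU1|ME0|BR1|rd5|wr1
(2) want 1×MUL +2rd +1wr — yes → AL2|MU0|ME0|BR1|rd3|wr0
(3) want 1×MEM +1rd +1wr — FU → AL2|MU0|ME0|BR1|rd3|wr0
(4) want 1×ALU +1rd +1wr — WR_PORT → AL2|MU0|ME0|BR1|rd3|wr0

issued = [0, 1, 2]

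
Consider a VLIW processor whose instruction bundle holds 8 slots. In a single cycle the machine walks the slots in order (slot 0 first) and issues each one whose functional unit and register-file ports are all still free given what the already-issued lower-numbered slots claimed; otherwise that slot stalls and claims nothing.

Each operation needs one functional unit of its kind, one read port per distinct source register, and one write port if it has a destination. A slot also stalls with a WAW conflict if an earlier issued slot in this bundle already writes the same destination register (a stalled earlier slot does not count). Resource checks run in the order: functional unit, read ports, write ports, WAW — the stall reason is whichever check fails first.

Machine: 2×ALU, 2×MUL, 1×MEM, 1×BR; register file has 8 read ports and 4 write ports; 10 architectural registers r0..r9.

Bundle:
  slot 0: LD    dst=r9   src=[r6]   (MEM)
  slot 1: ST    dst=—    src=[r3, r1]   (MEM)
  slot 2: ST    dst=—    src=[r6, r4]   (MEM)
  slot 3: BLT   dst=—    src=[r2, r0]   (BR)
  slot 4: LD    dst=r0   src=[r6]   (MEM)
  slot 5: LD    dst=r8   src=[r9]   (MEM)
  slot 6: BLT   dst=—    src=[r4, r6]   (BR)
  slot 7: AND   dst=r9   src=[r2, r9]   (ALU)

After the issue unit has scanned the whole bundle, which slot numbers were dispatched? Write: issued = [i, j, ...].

issued = [0, 3]

#0 MEM src=r6 dispatched  <A:2 Mu:2 Ld:0 B:1 rd:7 wr:3>
#1 MEM src=r3,r1 held:FU  <A:2 Mu:2 Ld:0 B:1 rd:7 wr:3>
#2 MEM src=r6,r4 held:FU  <A:2 Mu:2 Ld:0 B:1 rd:7 wr:3>
#3 BR src=r2,r0 dispatched  <A:2 Mu:2 Ld:0 B:0 rd:5 wr:3>
#4 MEM src=r6 held:FU  <A:2 Mu:2 Ld:0 B:0 rd:5 wr:3>
#5 MEM src=r9 held:FU  <A:2 Mu:2 Ld:0 B:0 rd:5 wr:3>
#6 BR src=r4,r6 held:FU  <A:2 Mu:2 Ld:0 B:0 rd:5 wr:3>
#7 ALU src=r2,r9 held:WAW  <A:2 Mu:2 Ld:0 B:0 rd:5 wr:3>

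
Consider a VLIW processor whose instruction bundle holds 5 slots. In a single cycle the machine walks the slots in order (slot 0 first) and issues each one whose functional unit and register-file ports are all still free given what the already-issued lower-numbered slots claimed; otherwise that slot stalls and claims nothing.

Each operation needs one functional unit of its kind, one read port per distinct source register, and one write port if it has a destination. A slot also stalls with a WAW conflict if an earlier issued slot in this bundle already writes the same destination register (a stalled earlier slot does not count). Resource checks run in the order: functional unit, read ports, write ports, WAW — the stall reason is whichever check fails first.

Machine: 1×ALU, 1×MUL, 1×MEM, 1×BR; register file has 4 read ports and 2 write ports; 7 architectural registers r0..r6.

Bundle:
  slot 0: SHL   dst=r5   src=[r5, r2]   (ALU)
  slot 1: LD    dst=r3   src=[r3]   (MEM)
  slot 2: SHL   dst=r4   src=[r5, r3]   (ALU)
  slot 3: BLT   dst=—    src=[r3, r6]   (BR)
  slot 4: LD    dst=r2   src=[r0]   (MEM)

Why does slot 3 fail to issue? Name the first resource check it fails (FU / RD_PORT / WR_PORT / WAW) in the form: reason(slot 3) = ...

reason(slot 3) = RD_PORT

#0 ALU src=r5,r2 dispatched  <A:0 Mu:1 Ld:1 B:1 rd:2 wr:1>
#1 MEM src=r3 dispatched  <A:0 Mu:1 Ld:0 B:1 rd:1 wr:0>
#2 ALU src=r5,r3 held:FU  <A:0 Mu:1 Ld:0 B:1 rd:1 wr:0>
#3 BR src=r3,r6 held:RD_PORT  <A:0 Mu:1 Ld:0 B:1 rd:1 wr:0>
#4 MEM src=r0 held:FU  <A:0 Mu:1 Ld:0 B:1 rd:1 wr:0>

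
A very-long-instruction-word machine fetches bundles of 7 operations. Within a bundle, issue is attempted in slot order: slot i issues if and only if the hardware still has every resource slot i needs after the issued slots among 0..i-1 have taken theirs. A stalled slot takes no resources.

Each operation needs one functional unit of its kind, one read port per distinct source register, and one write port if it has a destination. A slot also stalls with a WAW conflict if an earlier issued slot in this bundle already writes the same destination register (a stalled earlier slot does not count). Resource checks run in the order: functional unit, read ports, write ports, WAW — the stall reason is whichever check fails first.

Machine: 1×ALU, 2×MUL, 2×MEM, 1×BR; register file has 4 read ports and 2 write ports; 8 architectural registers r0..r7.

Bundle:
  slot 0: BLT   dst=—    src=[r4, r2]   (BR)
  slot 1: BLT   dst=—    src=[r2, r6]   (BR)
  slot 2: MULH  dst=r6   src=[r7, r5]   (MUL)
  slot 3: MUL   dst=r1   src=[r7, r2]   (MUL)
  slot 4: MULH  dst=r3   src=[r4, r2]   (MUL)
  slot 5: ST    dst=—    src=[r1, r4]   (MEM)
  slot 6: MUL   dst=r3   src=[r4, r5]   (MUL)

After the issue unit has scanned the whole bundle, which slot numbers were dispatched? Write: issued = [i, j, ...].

issued = [0, 2]

#0 BR src=r4,r2 dispatched  <A:1 Mu:2 Ld:2 B:0 rd:2 wr:2>
#1 BR src=r2,r6 held:FU  <A:1 Mu:2 Ld:2 B:0 rd:2 wr:2>
#2 MUL src=r7,r5 dispatched  <A:1 Mu:1 Ld:2 B:0 rd:0 wr:1>
#3 MUL src=r7,r2 held:RD_PORT  <A:1 Mu:1 Ld:2 B:0 rd:0 wr:1>
#4 MUL src=r4,r2 held:RD_PORT  <A:1 Mu:1 Ld:2 B:0 rd:0 wr:1>
#5 MEM src=r1,r4 held:RD_PORT  <A:1 Mu:1 Ld:2 B:0 rd:0 wr:1>
#6 MUL src=r4,r5 held:RD_PORT  <A:1 Mu:1 Ld:2 B:0 rd:0 wr:1>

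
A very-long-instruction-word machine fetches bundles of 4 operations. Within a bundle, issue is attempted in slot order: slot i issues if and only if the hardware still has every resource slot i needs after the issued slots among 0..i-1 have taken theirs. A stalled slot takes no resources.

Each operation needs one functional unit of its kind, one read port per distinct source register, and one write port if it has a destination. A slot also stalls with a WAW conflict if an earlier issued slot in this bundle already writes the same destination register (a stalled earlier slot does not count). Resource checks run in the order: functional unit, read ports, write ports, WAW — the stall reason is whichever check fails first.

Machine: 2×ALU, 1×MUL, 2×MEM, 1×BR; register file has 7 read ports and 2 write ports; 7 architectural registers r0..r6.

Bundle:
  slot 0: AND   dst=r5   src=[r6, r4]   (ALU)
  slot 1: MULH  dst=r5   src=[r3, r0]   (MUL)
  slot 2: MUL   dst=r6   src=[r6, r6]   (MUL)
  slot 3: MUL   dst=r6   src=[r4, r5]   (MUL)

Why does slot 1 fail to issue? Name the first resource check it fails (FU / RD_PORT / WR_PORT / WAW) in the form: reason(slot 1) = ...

[0] ALU needs rd=2 wr=1: ok; after: ALU=1 MUL=1 MEM=2 BR=1, R=5, W=1
[1] MUL needs rd=2 wr=1: WAW; after: ALU=1 MUL=1 MEM=2 BR=1, R=5, W=1
[2] MUL needs rd=1 wr=1: ok; after: ALU=1 MUL=0 MEM=2 BR=1, R=4, W=0
[3] MUL needs rd=2 wr=1: FU; after: ALU=1 MUL=0 MEM=2 BR=1, R=4, W=0

reason(slot 1) = WAW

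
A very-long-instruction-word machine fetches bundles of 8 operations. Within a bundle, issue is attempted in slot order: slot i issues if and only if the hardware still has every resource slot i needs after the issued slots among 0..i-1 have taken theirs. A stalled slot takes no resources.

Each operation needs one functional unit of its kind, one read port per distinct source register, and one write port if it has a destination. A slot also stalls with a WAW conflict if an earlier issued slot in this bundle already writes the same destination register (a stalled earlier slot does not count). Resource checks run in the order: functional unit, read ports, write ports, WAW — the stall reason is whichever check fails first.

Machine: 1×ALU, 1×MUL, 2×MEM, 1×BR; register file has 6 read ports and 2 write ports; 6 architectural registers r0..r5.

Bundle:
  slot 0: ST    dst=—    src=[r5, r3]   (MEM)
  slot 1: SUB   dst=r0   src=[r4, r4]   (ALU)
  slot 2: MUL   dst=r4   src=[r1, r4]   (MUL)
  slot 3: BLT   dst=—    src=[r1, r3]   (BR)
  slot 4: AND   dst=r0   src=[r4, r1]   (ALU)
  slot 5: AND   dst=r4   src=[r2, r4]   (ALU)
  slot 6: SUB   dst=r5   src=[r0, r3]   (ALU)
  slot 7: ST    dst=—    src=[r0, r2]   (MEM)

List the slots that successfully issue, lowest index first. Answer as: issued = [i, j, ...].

#0 MEM src=r5,r3 dispatched  <A:1 Mu:1 Ld:1 B:1 rd:4 wr:2>
#1 ALU src=r4,r4 dispatched  <A:0 Mu:1 Ld:1 B:1 rd:3 wr:1>
#2 MUL src=r1,r4 dispatched  <A:0 Mu:0 Ld:1 B:1 rd:1 wr:0>
#3 BR src=r1,r3 held:RD_PORT  <A:0 Mu:0 Ld:1 B:1 rd:1 wr:0>
#4 ALU src=r4,r1 held:FU  <A:0 Mu:0 Ld:1 B:1 rd:1 wr:0>
#5 ALU src=r2,r4 held:FU  <A:0 Mu:0 Ld:1 B:1 rd:1 wr:0>
#6 ALU src=r0,r3 held:FU  <A:0 Mu:0 Ld:1 B:1 rd:1 wr:0>
#7 MEM src=r0,r2 held:RD_PORT  <A:0 Mu:0 Ld:1 B:1 rd:1 wr:0>

issued = [0, 1, 2]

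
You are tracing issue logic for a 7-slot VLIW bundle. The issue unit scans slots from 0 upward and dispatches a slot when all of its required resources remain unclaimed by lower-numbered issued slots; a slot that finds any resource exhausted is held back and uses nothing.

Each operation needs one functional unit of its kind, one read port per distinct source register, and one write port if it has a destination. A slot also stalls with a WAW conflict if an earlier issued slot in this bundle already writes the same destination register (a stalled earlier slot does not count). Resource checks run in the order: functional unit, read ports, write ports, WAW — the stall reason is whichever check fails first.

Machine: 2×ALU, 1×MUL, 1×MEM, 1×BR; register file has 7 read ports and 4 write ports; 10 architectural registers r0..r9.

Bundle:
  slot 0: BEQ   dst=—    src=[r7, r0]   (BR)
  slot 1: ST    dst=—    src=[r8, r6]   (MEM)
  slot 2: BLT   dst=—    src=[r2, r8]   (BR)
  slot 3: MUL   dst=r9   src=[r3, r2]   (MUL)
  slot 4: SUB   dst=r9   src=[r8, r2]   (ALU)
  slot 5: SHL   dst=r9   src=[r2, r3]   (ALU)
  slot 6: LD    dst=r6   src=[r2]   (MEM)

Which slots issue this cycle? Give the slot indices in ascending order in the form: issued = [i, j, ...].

issued = [0, 1, 3]

(0) want 1×BR +2rd +0wr — yes → AL2|MU1|ME1|BR0|rd5|wr4
(1) want 1×MEM +2rd +0wr — yes → AL2|MU1|ME0|BR0|rd3|wr4
(2) want 1×BR +2rd +0wr — FU → AL2|MU1|ME0|BR0|rd3|wr4
(3) want 1×MUL +2rd +1wr — yes → AL2|MU0|ME0|BR0|rd1|wr3
(4) want 1×ALU +2rd +1wr — RD_PORT → AL2|MU0|ME0|BR0|rd1|wr3
(5) want 1×ALU +2rd +1wr — RD_PORT → AL2|MU0|ME0|BR0|rd1|wr3
(6) want 1×MEM +1rd +1wr — FU → AL2|MU0|ME0|BR0|rd1|wr3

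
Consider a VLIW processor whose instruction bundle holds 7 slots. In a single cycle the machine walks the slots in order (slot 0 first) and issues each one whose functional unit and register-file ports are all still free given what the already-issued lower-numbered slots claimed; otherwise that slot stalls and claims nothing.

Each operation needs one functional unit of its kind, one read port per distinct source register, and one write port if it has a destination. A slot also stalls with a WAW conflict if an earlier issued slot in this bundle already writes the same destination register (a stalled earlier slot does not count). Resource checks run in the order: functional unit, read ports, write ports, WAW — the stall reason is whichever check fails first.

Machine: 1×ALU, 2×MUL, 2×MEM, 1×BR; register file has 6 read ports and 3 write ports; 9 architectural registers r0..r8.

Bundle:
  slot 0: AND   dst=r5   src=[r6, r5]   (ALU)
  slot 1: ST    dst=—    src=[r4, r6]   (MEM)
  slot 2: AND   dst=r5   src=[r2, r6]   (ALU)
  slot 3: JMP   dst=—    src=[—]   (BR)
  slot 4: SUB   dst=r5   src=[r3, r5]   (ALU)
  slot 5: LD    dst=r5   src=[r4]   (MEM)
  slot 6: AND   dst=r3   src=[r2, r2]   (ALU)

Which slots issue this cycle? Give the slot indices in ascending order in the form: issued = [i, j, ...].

#0 ALU src=r6,r5 dispatched  <A:0 Mu:2 Ld:2 B:1 rd:4 wr:2>
#1 MEM src=r4,r6 dispatched  <A:0 Mu:2 Ld:1 B:1 rd:2 wr:2>
#2 ALU src=r2,r6 held:FU  <A:0 Mu:2 Ld:1 B:1 rd:2 wr:2>
#3 BR src=- dispatched  <A:0 Mu:2 Ld:1 B:0 rd:2 wr:2>
#4 ALU src=r3,r5 held:FU  <A:0 Mu:2 Ld:1 B:0 rd:2 wr:2>
#5 MEM src=r4 held:WAW  <A:0 Mu:2 Ld:1 B:0 rd:2 wr:2>
#6 ALU src=r2,r2 held:FU  <A:0 Mu:2 Ld:1 B:0 rd:2 wr:2>

issued = [0, 1, 3]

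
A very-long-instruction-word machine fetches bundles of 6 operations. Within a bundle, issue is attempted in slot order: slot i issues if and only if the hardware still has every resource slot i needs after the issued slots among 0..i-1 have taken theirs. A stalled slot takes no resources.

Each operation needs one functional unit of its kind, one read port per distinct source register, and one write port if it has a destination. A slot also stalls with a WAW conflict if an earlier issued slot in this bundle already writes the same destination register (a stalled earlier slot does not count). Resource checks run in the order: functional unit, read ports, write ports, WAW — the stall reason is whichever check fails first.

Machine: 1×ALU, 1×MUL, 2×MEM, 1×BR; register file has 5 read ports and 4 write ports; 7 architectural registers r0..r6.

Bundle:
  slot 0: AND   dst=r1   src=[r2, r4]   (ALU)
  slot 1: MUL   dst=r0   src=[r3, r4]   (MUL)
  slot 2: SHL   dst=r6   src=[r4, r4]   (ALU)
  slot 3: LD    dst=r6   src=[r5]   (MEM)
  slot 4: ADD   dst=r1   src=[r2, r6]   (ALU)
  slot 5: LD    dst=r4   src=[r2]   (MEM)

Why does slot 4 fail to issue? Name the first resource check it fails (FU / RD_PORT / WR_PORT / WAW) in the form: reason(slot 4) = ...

slot 0 (ALU): ISSUE — free A0,Mu1,Ld2,B1 rp3 wp3
slot 1 (MUL): ISSUE — free A0,Mu0,Ld2,B1 rp1 wp2
slot 2 (ALU): stall FU — free A0,Mu0,Ld2,B1 rp1 wp2
slot 3 (MEM): ISSUE — free A0,Mu0,Ld1,B1 rp0 wp1
slot 4 (ALU): stall FU — free A0,Mu0,Ld1,B1 rp0 wp1
slot 5 (MEM): stall RD_PORT — free A0,Mu0,Ld1,B1 rp0 wp1

reason(slot 4) = FU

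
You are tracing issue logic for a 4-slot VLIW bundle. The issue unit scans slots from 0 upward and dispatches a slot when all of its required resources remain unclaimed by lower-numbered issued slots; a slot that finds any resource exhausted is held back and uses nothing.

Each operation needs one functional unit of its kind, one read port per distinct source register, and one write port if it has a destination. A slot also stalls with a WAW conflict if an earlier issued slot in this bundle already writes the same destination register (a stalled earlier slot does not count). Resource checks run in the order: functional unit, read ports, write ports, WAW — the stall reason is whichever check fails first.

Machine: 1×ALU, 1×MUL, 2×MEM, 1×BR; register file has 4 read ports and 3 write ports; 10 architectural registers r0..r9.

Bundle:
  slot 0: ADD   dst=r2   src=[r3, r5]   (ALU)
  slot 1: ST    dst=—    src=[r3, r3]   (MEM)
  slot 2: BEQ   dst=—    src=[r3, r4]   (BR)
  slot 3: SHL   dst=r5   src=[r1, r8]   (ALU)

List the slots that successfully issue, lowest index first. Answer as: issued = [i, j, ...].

#0 ALU src=r3,r5 dispatched  <A:0 Mu:1 Ld:2 B:1 rd:2 wr:2>
#1 MEM src=r3,r3 dispatched  <A:0 Mu:1 Ld:1 B:1 rd:1 wr:2>
#2 BR src=r3,r4 held:RD_PORT  <A:0 Mu:1 Ld:1 B:1 rd:1 wr:2>
#3 ALU src=r1,r8 held:FU  <A:0 Mu:1 Ld:1 B:1 rd:1 wr:2>

issued = [0, 1]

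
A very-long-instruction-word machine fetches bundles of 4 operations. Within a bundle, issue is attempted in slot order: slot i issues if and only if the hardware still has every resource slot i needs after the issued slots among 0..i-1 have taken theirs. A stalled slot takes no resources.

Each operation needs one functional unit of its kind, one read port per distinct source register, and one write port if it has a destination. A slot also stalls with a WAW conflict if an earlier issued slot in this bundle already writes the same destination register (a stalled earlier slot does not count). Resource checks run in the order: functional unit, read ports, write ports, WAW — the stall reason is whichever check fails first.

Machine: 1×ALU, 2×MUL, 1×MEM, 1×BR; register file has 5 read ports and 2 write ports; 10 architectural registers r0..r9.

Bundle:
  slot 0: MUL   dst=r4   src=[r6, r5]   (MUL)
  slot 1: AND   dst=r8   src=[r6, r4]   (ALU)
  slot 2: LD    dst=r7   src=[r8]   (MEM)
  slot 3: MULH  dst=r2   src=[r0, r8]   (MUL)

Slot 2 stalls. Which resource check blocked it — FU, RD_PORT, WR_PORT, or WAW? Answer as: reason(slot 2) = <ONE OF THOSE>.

[0] MUL needs rd=2 wr=1: ok; after: ALU=1 MUL=1 MEM=1 BR=1, R=3, W=1
[1] ALU needs rd=2 wr=1: ok; after: ALU=0 MUL=1 MEM=1 BR=1, R=1, W=0
[2] MEM needs rd=1 wr=1: WR_PORT; after: ALU=0 MUL=1 MEM=1 BR=1, R=1, W=0
[3] MUL needs rd=2 wr=1: RD_PORT; after: ALU=0 MUL=1 MEM=1 BR=1, R=1, W=0

reason(slot 2) = WR_PORT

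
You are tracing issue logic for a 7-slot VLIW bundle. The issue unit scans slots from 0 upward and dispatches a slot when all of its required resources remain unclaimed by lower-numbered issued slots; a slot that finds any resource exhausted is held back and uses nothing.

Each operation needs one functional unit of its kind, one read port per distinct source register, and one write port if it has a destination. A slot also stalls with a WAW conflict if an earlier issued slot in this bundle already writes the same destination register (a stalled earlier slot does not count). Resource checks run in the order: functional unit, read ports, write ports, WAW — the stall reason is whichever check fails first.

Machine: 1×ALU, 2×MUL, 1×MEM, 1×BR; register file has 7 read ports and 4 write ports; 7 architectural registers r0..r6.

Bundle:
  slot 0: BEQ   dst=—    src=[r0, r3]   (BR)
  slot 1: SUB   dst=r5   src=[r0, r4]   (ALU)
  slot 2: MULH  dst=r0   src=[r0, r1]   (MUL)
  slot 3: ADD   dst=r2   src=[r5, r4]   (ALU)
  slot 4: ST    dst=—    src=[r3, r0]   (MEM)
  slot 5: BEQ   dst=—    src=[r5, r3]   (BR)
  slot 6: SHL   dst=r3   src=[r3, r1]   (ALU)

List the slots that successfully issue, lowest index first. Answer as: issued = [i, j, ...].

issued = [0, 1, 2]

  0. BR ⇒ go  {1A/2Mu/1Ld/0B | 5r 4w}
  1. ALU→r5 ⇒ go  {0A/2Mu/1Ld/0B | 3r 3w}
  2. MUL→r0 ⇒ go  {0A/1Mu/1Ld/0B | 1r 2w}
  3. ALU→r2 ⇒ no(FU)  {0A/1Mu/1Ld/0B | 1r 2w}
  4. MEM ⇒ no(RD_PORT)  {0A/1Mu/1Ld/0B | 1r 2w}
  5. BR ⇒ no(FU)  {0A/1Mu/1Ld/0B | 1r 2w}
  6. ALU→r3 ⇒ no(FU)  {0A/1Mu/1Ld/0B | 1r 2w}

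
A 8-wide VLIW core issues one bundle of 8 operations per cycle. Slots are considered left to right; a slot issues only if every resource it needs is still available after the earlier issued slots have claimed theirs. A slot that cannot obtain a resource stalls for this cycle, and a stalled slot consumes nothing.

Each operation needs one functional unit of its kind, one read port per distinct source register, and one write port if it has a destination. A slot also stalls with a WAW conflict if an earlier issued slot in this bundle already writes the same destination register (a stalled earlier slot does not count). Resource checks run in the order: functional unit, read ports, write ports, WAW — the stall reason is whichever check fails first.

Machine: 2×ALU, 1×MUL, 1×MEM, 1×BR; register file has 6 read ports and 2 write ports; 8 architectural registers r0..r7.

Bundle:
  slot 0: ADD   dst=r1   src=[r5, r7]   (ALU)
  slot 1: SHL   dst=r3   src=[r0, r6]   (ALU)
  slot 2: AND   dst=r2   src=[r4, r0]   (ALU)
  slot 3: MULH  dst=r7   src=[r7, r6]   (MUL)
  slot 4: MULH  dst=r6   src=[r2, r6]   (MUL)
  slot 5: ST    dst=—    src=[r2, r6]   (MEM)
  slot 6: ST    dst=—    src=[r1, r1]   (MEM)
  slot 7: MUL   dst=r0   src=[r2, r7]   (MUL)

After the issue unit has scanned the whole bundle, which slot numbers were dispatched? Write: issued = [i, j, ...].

[0] ALU needs rd=2 wr=1: ok; after: ALU=1 MUL=1 MEM=1 BR=1, R=4, W=1
[1] ALU needs rd=2 wr=1: ok; after: ALU=0 MUL=1 MEM=1 BR=1, R=2, W=0
[2] ALU needs rd=2 wr=1: FU; after: ALU=0 MUL=1 MEM=1 BR=1, R=2, W=0
[3] MUL needs rd=2 wr=1: WR_PORT; after: ALU=0 MUL=1 MEM=1 BR=1, R=2, W=0
[4] MUL needs rd=2 wr=1: WR_PORT; after: ALU=0 MUL=1 MEM=1 BR=1, R=2, W=0
[5] MEM needs rd=2 wr=0: ok; after: ALU=0 MUL=1 MEM=0 BR=1, R=0, W=0
[6] MEM needs rd=1 wr=0: FU; after: ALU=0 MUL=1 MEM=0 BR=1, R=0, W=0
[7] MUL needs rd=2 wr=1: RD_PORT; after: ALU=0 MUL=1 MEM=0 BR=1, R=0, W=0

issued = [0, 1, 5]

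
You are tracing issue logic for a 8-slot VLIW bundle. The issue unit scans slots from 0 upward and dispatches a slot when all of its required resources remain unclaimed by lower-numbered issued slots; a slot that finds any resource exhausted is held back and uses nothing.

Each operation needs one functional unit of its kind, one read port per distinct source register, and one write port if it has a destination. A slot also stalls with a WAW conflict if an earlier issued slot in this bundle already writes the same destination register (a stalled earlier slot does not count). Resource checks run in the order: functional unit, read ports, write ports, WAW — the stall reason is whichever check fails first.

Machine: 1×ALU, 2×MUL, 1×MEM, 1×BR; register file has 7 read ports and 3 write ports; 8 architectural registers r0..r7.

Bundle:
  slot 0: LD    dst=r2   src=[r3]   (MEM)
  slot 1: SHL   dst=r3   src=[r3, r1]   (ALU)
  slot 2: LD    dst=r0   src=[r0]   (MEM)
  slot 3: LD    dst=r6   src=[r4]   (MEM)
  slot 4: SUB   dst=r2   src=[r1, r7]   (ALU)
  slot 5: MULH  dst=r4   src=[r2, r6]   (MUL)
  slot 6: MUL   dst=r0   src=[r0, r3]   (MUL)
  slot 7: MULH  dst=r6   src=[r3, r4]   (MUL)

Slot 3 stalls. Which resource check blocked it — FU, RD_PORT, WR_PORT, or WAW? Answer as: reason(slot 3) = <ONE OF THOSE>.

(0) want 1×MEM +1rd +1wr — yes → AL1|MU2|ME0|BR1|rd6|wr2
(1) want 1×ALU +2rd +1wr — yes → AL0|MU2|ME0|BR1|rd4|wr1
(2) want 1×MEM +1rd +1wr — FU → AL0|MU2|ME0|BR1|rd4|wr1
(3) want 1×MEM +1rd +1wr — FU → AL0|MU2|ME0|BR1|rd4|wr1
(4) want 1×ALU +2rd +1wr — FU → AL0|MU2|ME0|BR1|rd4|wr1
(5) want 1×MUL +2rd +1wr — yes → AL0|MU1|ME0|BR1|rd2|wr0
(6) want 1×MUL +2rd +1wr — WR_PORT → AL0|MU1|ME0|BR1|rd2|wr0
(7) want 1×MUL +2rd +1wr — WR_PORT → AL0|MU1|ME0|BR1|rd2|wr0

reason(slot 3) = FU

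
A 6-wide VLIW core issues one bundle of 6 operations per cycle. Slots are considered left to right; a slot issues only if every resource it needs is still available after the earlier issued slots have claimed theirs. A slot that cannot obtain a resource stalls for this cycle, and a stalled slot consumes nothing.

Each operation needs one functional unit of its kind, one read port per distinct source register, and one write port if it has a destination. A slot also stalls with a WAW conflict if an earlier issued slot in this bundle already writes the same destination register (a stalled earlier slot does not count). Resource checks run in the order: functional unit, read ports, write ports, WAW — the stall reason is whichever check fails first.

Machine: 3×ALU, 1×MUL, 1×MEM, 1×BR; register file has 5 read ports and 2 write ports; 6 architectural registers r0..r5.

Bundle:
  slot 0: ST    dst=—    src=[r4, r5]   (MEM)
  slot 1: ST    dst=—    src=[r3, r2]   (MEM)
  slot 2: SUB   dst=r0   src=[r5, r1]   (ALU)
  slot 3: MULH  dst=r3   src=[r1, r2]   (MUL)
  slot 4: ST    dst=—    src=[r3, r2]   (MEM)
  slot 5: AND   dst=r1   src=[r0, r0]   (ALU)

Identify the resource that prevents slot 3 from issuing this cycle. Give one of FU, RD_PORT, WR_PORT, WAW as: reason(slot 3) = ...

slot 0 (MEM): ISSUE — free A3,Mu1,Ld0,B1 rp3 wp2
slot 1 (MEM): stall FU — free A3,Mu1,Ld0,B1 rp3 wp2
slot 2 (ALU): ISSUE — free A2,Mu1,Ld0,B1 rp1 wp1
slot 3 (MUL): stall RD_PORT — free A2,Mu1,Ld0,B1 rp1 wp1
slot 4 (MEM): stall FU — free A2,Mu1,Ld0,B1 rp1 wp1
slot 5 (ALU): ISSUE — free A1,Mu1,Ld0,B1 rp0 wp0

reason(slot 3) = RD_PORT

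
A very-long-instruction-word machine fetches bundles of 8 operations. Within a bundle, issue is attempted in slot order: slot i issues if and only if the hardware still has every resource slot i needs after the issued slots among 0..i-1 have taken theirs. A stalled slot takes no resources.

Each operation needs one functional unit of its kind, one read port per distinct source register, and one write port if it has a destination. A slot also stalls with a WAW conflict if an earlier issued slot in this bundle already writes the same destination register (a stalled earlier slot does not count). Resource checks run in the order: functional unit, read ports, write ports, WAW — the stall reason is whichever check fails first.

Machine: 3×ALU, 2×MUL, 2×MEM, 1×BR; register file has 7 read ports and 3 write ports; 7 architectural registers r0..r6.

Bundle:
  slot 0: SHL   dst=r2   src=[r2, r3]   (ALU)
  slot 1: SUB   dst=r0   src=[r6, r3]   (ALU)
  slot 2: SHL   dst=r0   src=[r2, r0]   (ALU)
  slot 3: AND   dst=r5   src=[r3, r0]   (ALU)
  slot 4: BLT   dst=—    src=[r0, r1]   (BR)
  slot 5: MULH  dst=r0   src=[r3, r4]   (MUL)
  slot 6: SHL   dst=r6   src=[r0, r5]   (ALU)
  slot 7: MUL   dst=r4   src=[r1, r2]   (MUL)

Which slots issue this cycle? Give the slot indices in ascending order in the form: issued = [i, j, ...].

#0 ALU src=r2,r3 dispatched  <A:2 Mu:2 Ld:2 B:1 rd:5 wr:2>
#1 ALU src=r6,r3 dispatched  <A:1 Mu:2 Ld:2 B:1 rd:3 wr:1>
#2 ALU src=r2,r0 held:WAW  <A:1 Mu:2 Ld:2 B:1 rd:3 wr:1>
#3 ALU src=r3,r0 dispatched  <A:0 Mu:2 Ld:2 B:1 rd:1 wr:0>
#4 BR src=r0,r1 held:RD_PORT  <A:0 Mu:2 Ld:2 B:1 rd:1 wr:0>
#5 MUL src=r3,r4 held:RD_PORT  <A:0 Mu:2 Ld:2 B:1 rd:1 wr:0>
#6 ALU src=r0,r5 held:FU  <A:0 Mu:2 Ld:2 B:1 rd:1 wr:0>
#7 MUL src=r1,r2 held:RD_PORT  <A:0 Mu:2 Ld:2 B:1 rd:1 wr:0>

issued = [0, 1, 3]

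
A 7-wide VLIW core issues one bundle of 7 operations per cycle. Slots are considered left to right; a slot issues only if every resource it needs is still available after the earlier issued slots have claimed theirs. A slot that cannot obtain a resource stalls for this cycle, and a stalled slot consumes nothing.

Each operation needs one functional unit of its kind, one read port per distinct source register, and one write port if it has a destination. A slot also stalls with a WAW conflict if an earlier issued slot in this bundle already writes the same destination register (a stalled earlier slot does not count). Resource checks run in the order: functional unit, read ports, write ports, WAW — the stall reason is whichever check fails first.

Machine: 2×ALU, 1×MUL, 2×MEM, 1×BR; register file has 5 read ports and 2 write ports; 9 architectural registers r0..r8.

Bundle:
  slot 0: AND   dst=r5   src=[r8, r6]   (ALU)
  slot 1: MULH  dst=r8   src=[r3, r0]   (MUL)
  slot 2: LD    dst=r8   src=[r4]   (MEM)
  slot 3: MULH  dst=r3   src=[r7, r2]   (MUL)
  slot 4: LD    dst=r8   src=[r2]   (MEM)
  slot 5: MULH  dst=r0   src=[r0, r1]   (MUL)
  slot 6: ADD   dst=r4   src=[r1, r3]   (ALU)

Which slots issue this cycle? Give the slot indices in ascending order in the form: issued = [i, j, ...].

issued = [0, 1]

slot 0 (ALU): ISSUE — free A1,Mu1,Ld2,B1 rp3 wp1
slot 1 (MUL): ISSUE — free A1,Mu0,Ld2,B1 rp1 wp0
slot 2 (MEM): stall WR_PORT — free A1,Mu0,Ld2,B1 rp1 wp0
slot 3 (MUL): stall FU — free A1,Mu0,Ld2,B1 rp1 wp0
slot 4 (MEM): stall WR_PORT — free A1,Mu0,Ld2,B1 rp1 wp0
slot 5 (MUL): stall FU — free A1,Mu0,Ld2,B1 rp1 wp0
slot 6 (ALU): stall RD_PORT — free A1,Mu0,Ld2,B1 rp1 wp0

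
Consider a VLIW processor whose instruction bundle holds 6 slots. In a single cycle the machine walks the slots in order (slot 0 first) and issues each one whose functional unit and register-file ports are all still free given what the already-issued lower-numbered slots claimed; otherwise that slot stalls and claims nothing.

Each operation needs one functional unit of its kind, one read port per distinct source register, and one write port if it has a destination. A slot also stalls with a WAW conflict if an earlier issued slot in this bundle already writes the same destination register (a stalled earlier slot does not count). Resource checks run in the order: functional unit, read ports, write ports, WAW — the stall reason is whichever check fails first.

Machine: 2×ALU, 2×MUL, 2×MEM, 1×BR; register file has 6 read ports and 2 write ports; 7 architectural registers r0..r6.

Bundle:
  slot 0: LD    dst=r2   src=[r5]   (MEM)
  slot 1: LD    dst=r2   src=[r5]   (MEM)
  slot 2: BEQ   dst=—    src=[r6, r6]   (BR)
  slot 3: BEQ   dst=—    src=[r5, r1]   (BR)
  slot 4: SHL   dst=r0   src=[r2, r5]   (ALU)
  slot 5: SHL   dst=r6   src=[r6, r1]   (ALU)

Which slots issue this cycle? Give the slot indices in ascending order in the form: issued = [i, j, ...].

slot 0 (MEM): ISSUE — free A2,Mu2,Ld1,B1 rp5 wp1
slot 1 (MEM): stall WAW — free A2,Mu2,Ld1,B1 rp5 wp1
slot 2 (BR): ISSUE — free A2,Mu2,Ld1,B0 rp4 wp1
slot 3 (BR): stall FU — free A2,Mu2,Ld1,B0 rp4 wp1
slot 4 (ALU): ISSUE — free A1,Mu2,Ld1,B0 rp2 wp0
slot 5 (ALU): stall WR_PORT — free A1,Mu2,Ld1,B0 rp2 wp0

issued = [0, 2, 4]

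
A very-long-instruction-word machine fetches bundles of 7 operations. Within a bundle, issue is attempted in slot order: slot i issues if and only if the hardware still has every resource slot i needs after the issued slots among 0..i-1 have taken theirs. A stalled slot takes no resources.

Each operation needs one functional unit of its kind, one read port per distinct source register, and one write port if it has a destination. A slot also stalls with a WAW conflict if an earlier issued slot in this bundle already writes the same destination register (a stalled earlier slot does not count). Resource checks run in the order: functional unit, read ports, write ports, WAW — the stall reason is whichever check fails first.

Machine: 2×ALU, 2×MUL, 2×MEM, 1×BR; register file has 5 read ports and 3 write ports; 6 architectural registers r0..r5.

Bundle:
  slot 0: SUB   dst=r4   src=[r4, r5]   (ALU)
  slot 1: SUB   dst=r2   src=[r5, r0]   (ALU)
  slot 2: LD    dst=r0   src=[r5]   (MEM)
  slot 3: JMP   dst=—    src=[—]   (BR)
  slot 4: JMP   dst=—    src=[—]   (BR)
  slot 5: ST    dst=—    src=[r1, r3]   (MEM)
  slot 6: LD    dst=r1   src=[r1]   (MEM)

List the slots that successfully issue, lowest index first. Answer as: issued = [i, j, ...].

(0) want 1×ALU +2rd +1wr — yes → AL1|MU2|ME2|BR1|rd3|wr2
(1) want 1×ALU +2rd +1wr — yes → AL0|MU2|ME2|BR1|rd1|wr1
(2) want 1×MEM +1rd +1wr — yes → AL0|MU2|ME1|BR1|rd0|wr0
(3) want 1×BR +0rd +0wr — yes → AL0|MU2|ME1|BR0|rd0|wr0
(4) want 1×BR +0rd +0wr — FU → AL0|MU2|ME1|BR0|rd0|wr0
(5) want 1×MEM +2rd +0wr — RD_PORT → AL0|MU2|ME1|BR0|rd0|wr0
(6) want 1×MEM +1rd +1wr — RD_PORT → AL0|MU2|ME1|BR0|rd0|wr0

issued = [0, 1, 2, 3]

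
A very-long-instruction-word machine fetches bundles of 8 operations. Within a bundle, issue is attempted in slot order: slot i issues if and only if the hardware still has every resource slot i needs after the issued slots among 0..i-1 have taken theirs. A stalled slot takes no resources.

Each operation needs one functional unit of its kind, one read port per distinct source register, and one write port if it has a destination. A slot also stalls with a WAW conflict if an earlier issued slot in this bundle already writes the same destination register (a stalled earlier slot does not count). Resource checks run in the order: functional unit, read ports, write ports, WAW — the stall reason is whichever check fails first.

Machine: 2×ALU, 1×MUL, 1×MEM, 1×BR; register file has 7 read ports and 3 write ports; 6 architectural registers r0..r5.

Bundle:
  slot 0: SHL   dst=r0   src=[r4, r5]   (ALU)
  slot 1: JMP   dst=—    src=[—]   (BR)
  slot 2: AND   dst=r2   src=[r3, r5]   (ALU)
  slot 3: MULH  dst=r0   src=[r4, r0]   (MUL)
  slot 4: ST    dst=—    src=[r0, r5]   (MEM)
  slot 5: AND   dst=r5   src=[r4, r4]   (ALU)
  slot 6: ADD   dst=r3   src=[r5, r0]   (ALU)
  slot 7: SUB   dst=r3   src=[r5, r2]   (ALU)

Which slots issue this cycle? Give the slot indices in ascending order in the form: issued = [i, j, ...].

issued = [0, 1, 2, 4]

#0 ALU src=r4,r5 dispatched  <A:1 Mu:1 Ld:1 B:1 rd:5 wr:2>
#1 BR src=- dispatched  <A:1 Mu:1 Ld:1 B:0 rd:5 wr:2>
#2 ALU src=r3,r5 dispatched  <A:0 Mu:1 Ld:1 B:0 rd:3 wr:1>
#3 MUL src=r4,r0 held:WAW  <A:0 Mu:1 Ld:1 B:0 rd:3 wr:1>
#4 MEM src=r0,r5 dispatched  <A:0 Mu:1 Ld:0 B:0 rd:1 wr:1>
#5 ALU src=r4,r4 held:FU  <A:0 Mu:1 Ld:0 B:0 rd:1 wr:1>
#6 ALU src=r5,r0 held:FU  <A:0 Mu:1 Ld:0 B:0 rd:1 wr:1>
#7 ALU src=r5,r2 held:FU  <A:0 Mu:1 Ld:0 B:0 rd:1 wr:1>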